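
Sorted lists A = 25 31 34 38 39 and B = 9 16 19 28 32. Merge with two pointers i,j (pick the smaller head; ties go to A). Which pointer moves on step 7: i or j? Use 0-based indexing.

i=0 j=0: A[i]=25>B[j]=9 take 9, j++
i=0 j=1: A[i]=25>B[j]=16 take 16, j++
i=0 j=2: A[i]=25>B[j]=19 take 19, j++
i=0 j=3: A[i]=25<=B[j]=28 take 25, i++
i=1 j=3: A[i]=31>B[j]=28 take 28, j++
i=1 j=4: A[i]=31<=B[j]=32 take 31, i++
i=2 j=4: A[i]=34>B[j]=32 take 32, j++

j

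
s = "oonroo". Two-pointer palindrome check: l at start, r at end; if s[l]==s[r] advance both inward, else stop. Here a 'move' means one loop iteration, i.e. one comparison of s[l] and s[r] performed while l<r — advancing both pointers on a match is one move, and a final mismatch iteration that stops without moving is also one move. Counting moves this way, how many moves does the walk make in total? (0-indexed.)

3 moves

l=0 r=5: 'o'=='o', l++,r--
l=1 r=4: 'o'=='o', l++,r--
l=2 r=3: 'n'!='r', stop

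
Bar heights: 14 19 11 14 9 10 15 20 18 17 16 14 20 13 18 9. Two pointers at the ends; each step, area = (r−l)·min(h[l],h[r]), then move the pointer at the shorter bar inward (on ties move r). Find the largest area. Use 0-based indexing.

[0,15] min(14,9)*15=135 best=135 * → r--
[0,14] min(14,18)*14=196 best=196 * → l++
[1,14] min(19,18)*13=234 best=234 * → r--
[1,13] min(19,13)*12=156 best=234 → r--
[1,12] min(19,20)*11=209 best=234 → l++
[2,12] min(11,20)*10=110 best=234 → l++
[3,12] min(14,20)*9=126 best=234 → l++
[4,12] min(9,20)*8=72 best=234 → l++
[5,12] min(10,20)*7=70 best=234 → l++
[6,12] min(15,20)*6=90 best=234 → l++
[7,12] min(20,20)*5=100 best=234 → r--
[7,11] min(20,14)*4=56 best=234 → r--
[7,10] min(20,16)*3=48 best=234 → r--
[7,9] min(20,17)*2=34 best=234 → r--
[7,8] min(20,18)*1=18 best=234 → r--

max area = 234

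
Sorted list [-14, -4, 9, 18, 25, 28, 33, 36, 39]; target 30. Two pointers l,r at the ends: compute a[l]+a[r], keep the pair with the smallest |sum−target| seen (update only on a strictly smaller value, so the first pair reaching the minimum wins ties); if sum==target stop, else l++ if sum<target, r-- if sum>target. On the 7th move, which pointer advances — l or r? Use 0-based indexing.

r

l=0 r=8: -14+39=25 d=5 *, l++
l=1 r=8: -4+39=35 d=5, r--
l=1 r=7: -4+36=32 d=2 *, r--
l=1 r=6: -4+33=29 d=1 *, l++
l=2 r=6: 9+33=42 d=12, r--
l=2 r=5: 9+28=37 d=7, r--
l=2 r=4: 9+25=34 d=4, r--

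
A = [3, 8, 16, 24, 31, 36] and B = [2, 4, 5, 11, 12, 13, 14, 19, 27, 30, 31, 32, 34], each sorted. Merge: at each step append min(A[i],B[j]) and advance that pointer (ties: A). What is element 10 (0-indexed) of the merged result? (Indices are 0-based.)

merged[10] = 19

[i=0,j=0] A[i]=3>B[j]=2 take 2 → j++
[i=0,j=1] A[i]=3<=B[j]=4 take 3 → i++
[i=1,j=1] A[i]=8>B[j]=4 take 4 → j++
[i=1,j=2] A[i]=8>B[j]=5 take 5 → j++
[i=1,j=3] A[i]=8<=B[j]=11 take 8 → i++
[i=2,j=3] A[i]=16>B[j]=11 take 11 → j++
[i=2,j=4] A[i]=16>B[j]=12 take 12 → j++
[i=2,j=5] A[i]=16>B[j]=13 take 13 → j++
[i=2,j=6] A[i]=16>B[j]=14 take 14 → j++
[i=2,j=7] A[i]=16<=B[j]=19 take 16 → i++
[i=3,j=7] A[i]=24>B[j]=19 take 19 → j++
[i=3,j=8] A[i]=24<=B[j]=27 take 24 → i++
[i=4,j=8] A[i]=31>B[j]=27 take 27 → j++
[i=4,j=9] A[i]=31>B[j]=30 take 30 → j++
[i=4,j=10] A[i]=31<=B[j]=31 take 31 → i++
[i=5,j=10] A[i]=36>B[j]=31 take 31 → j++
[i=5,j=11] A[i]=36>B[j]=32 take 32 → j++
[i=5,j=12] A[i]=36>B[j]=34 take 34 → j++
[i=5,j=13] B done, take A[i]=36 → i++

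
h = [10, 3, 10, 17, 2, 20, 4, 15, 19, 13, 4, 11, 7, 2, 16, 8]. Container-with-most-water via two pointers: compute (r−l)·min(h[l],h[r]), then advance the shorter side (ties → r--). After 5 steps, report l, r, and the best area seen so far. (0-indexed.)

l=0 r=15: min(10,8)*15=120 best=120 *, r--
l=0 r=14: min(10,16)*14=140 best=140 *, l++
l=1 r=14: min(3,16)*13=39 best=140, l++
l=2 r=14: min(10,16)*12=120 best=140, l++
l=3 r=14: min(17,16)*11=176 best=176 *, r--

l=3, r=13, best area=176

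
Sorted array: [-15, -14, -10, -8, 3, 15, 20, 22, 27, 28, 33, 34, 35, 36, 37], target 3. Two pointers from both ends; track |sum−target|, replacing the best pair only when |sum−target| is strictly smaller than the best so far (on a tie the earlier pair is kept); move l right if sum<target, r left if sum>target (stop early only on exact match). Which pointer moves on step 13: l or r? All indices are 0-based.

l

[0,14] -15+37=22 d=19 * → r--
[0,13] -15+36=21 d=18 * → r--
[0,12] -15+35=20 d=17 * → r--
[0,11] -15+34=19 d=16 * → r--
[0,10] -15+33=18 d=15 * → r--
[0,9] -15+28=13 d=10 * → r--
[0,8] -15+27=12 d=9 * → r--
[0,7] -15+22=7 d=4 * → r--
[0,6] -15+20=5 d=2 * → r--
[0,5] -15+15=0 d=3 → l++
[1,5] -14+15=1 d=2 → l++
[2,5] -10+15=5 d=2 → r--
[2,4] -10+3=-7 d=10 → l++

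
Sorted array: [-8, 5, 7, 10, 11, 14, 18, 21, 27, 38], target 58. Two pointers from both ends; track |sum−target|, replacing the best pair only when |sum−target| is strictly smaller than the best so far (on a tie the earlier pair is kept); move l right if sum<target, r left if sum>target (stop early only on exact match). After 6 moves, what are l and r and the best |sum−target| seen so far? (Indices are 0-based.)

[0,9] -8+38=30 d=28 * → l++
[1,9] 5+38=43 d=15 * → l++
[2,9] 7+38=45 d=13 * → l++
[3,9] 10+38=48 d=10 * → l++
[4,9] 11+38=49 d=9 * → l++
[5,9] 14+38=52 d=6 * → l++

l=6, r=9, best |Δ|=6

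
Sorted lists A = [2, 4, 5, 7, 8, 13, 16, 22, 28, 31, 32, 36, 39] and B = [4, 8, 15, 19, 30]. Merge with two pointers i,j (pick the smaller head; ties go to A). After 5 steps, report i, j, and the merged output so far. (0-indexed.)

i=0 j=0: A[i]=2<=B[j]=4 take 2, i++
i=1 j=0: A[i]=4<=B[j]=4 take 4, i++
i=2 j=0: A[i]=5>B[j]=4 take 4, j++
i=2 j=1: A[i]=5<=B[j]=8 take 5, i++
i=3 j=1: A[i]=7<=B[j]=8 take 7, i++

i=4, j=1, merged so far=[2, 4, 4, 5, 7]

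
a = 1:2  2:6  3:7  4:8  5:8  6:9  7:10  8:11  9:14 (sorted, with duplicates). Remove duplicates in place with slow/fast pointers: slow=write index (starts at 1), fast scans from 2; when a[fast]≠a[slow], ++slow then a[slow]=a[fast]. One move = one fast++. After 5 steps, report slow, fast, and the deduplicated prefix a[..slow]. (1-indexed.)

(s=1,f=2) a[fast]=6≠a[slow]=2 write a[2]=6 → slow++,fast++
(s=2,f=3) a[fast]=7≠a[slow]=6 write a[3]=7 → slow++,fast++
(s=3,f=4) a[fast]=8≠a[slow]=7 write a[4]=8 → slow++,fast++
(s=4,f=5) a[fast]=8=a[slow] dup → fast++
(s=4,f=6) a[fast]=9≠a[slow]=8 write a[5]=9 → slow++,fast++

slow=5, fast=7, prefix=[2, 6, 7, 8, 9]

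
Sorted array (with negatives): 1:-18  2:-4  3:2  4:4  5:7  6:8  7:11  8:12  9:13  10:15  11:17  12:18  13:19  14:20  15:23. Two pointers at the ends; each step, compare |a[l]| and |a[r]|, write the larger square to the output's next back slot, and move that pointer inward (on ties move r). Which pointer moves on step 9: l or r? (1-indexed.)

r

l=1 r=15: |-18|<=|23| out[15]=529, r--
l=1 r=14: |-18|<=|20| out[14]=400, r--
l=1 r=13: |-18|<=|19| out[13]=361, r--
l=1 r=12: |-18|<=|18| out[12]=324, r--
l=1 r=11: |-18|>|17| out[11]=324, l++
l=2 r=11: |-4|<=|17| out[10]=289, r--
l=2 r=10: |-4|<=|15| out[9]=225, r--
l=2 r=9: |-4|<=|13| out[8]=169, r--
l=2 r=8: |-4|<=|12| out[7]=144, r--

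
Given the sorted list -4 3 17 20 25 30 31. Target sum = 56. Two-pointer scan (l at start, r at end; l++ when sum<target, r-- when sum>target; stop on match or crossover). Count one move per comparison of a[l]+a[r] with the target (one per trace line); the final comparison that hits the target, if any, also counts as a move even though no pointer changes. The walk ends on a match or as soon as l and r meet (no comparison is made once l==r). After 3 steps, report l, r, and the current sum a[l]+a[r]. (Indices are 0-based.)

l=3, r=6, sum=51

l=0 r=6: -4+31=27 <56, l++
l=1 r=6: 3+31=34 <56, l++
l=2 r=6: 17+31=48 <56, l++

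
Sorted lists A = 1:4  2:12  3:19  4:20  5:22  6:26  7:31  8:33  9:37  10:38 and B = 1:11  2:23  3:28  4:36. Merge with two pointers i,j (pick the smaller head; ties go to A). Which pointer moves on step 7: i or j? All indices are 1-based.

j

i=1 j=1: A[i]=4<=B[j]=11 take 4, i++
i=2 j=1: A[i]=12>B[j]=11 take 11, j++
i=2 j=2: A[i]=12<=B[j]=23 take 12, i++
i=3 j=2: A[i]=19<=B[j]=23 take 19, i++
i=4 j=2: A[i]=20<=B[j]=23 take 20, i++
i=5 j=2: A[i]=22<=B[j]=23 take 22, i++
i=6 j=2: A[i]=26>B[j]=23 take 23, j++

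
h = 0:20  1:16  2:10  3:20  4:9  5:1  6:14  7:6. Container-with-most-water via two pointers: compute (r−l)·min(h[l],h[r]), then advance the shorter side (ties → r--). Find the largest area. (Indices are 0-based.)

max area = 84

[0,7] min(20,6)*7=42 best=42 * → r--
[0,6] min(20,14)*6=84 best=84 * → r--
[0,5] min(20,1)*5=5 best=84 → r--
[0,4] min(20,9)*4=36 best=84 → r--
[0,3] min(20,20)*3=60 best=84 → r--
[0,2] min(20,10)*2=20 best=84 → r--
[0,1] min(20,16)*1=16 best=84 → r--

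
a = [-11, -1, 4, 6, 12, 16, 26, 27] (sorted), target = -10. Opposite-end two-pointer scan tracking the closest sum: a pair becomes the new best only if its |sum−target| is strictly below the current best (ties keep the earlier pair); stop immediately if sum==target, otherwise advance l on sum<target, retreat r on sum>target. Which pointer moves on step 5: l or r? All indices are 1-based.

r

[1,8] -11+27=16 d=26 * → r--
[1,7] -11+26=15 d=25 * → r--
[1,6] -11+16=5 d=15 * → r--
[1,5] -11+12=1 d=11 * → r--
[1,4] -11+6=-5 d=5 * → r--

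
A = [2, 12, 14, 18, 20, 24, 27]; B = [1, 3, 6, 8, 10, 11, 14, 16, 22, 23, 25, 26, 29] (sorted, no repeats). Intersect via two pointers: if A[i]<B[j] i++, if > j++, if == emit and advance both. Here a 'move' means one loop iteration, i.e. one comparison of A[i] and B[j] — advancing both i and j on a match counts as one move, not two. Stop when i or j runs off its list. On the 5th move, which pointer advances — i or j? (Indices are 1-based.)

j

[i=1,j=1] 2>1 → j++
[i=1,j=2] 2<3 → i++
[i=2,j=2] 12>3 → j++
[i=2,j=3] 12>6 → j++
[i=2,j=4] 12>8 → j++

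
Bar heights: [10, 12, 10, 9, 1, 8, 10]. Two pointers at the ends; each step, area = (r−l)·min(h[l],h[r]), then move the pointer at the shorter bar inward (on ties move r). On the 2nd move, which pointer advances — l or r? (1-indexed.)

r

l=1 r=7: min(10,10)*6=60 best=60 *, r--
l=1 r=6: min(10,8)*5=40 best=60, r--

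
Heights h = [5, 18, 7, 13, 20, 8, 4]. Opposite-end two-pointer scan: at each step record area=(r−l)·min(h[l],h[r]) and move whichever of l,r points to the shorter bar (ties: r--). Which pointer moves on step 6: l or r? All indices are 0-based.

[0,6] min(5,4)*6=24 best=24 * → r--
[0,5] min(5,8)*5=25 best=25 * → l++
[1,5] min(18,8)*4=32 best=32 * → r--
[1,4] min(18,20)*3=54 best=54 * → l++
[2,4] min(7,20)*2=14 best=54 → l++
[3,4] min(13,20)*1=13 best=54 → l++

l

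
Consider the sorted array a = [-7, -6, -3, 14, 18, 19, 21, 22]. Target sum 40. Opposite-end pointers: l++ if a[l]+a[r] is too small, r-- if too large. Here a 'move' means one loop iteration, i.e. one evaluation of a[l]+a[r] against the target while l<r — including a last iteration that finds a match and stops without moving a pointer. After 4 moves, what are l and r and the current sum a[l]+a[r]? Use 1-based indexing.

[1,8] -7+22=15 <40 → l++
[2,8] -6+22=16 <40 → l++
[3,8] -3+22=19 <40 → l++
[4,8] 14+22=36 <40 → l++

l=5, r=8, sum=40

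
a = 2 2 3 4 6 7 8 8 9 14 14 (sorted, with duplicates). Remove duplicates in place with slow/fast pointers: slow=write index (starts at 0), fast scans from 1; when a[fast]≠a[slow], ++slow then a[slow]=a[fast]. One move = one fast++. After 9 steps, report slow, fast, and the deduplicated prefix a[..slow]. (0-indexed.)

slow=7, fast=10, prefix=[2, 3, 4, 6, 7, 8, 9, 14]

(s=0,f=1) a[fast]=2=a[slow] dup → fast++
(s=0,f=2) a[fast]=3≠a[slow]=2 write a[1]=3 → slow++,fast++
(s=1,f=3) a[fast]=4≠a[slow]=3 write a[2]=4 → slow++,fast++
(s=2,f=4) a[fast]=6≠a[slow]=4 write a[3]=6 → slow++,fast++
(s=3,f=5) a[fast]=7≠a[slow]=6 write a[4]=7 → slow++,fast++
(s=4,f=6) a[fast]=8≠a[slow]=7 write a[5]=8 → slow++,fast++
(s=5,f=7) a[fast]=8=a[slow] dup → fast++
(s=5,f=8) a[fast]=9≠a[slow]=8 write a[6]=9 → slow++,fast++
(s=6,f=9) a[fast]=14≠a[slow]=9 write a[7]=14 → slow++,fast++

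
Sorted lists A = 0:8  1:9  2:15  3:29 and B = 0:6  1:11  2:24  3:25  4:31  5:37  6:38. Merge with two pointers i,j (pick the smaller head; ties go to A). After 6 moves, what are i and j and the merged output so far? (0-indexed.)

[i=0,j=0] A[i]=8>B[j]=6 take 6 → j++
[i=0,j=1] A[i]=8<=B[j]=11 take 8 → i++
[i=1,j=1] A[i]=9<=B[j]=11 take 9 → i++
[i=2,j=1] A[i]=15>B[j]=11 take 11 → j++
[i=2,j=2] A[i]=15<=B[j]=24 take 15 → i++
[i=3,j=2] A[i]=29>B[j]=24 take 24 → j++

i=3, j=3, merged so far=[6, 8, 9, 11, 15, 24]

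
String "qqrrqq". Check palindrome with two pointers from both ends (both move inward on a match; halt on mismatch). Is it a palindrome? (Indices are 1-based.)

palindrome

[1,6] 'q'=='q' → l++,r--
[2,5] 'q'=='q' → l++,r--
[3,4] 'r'=='r' → l++,r--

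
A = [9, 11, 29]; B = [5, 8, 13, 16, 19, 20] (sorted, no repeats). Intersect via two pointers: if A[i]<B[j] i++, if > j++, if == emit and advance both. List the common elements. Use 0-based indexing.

i=0 j=0: 9>5, j++
i=0 j=1: 9>8, j++
i=0 j=2: 9<13, i++
i=1 j=2: 11<13, i++
i=2 j=2: 29>13, j++
i=2 j=3: 29>16, j++
i=2 j=4: 29>19, j++
i=2 j=5: 29>20, j++

intersection = []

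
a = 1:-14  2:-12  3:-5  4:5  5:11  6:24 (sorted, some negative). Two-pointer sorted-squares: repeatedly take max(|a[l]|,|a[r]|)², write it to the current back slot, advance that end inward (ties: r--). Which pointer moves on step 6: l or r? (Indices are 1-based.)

r

[1,6] |-14|<=|24| out[6]=576 → r--
[1,5] |-14|>|11| out[5]=196 → l++
[2,5] |-12|>|11| out[4]=144 → l++
[3,5] |-5|<=|11| out[3]=121 → r--
[3,4] |-5|<=|5| out[2]=25 → r--
[3,3] |-5|<=|-5| out[1]=25 → r--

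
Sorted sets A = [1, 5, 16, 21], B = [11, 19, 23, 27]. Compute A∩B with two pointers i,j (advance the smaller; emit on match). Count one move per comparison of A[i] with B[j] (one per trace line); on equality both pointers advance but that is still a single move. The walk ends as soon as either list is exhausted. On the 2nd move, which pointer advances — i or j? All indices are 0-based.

[i=0,j=0] 1<11 → i++
[i=1,j=0] 5<11 → i++

i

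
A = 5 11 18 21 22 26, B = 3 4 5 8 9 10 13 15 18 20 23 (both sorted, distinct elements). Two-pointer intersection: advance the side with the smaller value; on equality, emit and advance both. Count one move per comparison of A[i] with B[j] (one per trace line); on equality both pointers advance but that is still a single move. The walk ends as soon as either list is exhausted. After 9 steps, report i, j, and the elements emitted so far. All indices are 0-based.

i=2, j=8, emitted=[5]

[i=0,j=0] 5>3 → j++
[i=0,j=1] 5>4 → j++
[i=0,j=2] 5==5 emit → i++,j++
[i=1,j=3] 11>8 → j++
[i=1,j=4] 11>9 → j++
[i=1,j=5] 11>10 → j++
[i=1,j=6] 11<13 → i++
[i=2,j=6] 18>13 → j++
[i=2,j=7] 18>15 → j++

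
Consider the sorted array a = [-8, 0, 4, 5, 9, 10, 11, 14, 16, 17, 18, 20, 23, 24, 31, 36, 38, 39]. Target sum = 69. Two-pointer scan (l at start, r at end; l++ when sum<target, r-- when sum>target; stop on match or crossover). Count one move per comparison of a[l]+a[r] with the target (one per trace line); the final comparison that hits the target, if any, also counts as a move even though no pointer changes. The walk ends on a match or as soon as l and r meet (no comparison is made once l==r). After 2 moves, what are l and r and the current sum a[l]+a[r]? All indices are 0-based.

l=2, r=17, sum=43

l=0 r=17: -8+39=31 <69, l++
l=1 r=17: 0+39=39 <69, l++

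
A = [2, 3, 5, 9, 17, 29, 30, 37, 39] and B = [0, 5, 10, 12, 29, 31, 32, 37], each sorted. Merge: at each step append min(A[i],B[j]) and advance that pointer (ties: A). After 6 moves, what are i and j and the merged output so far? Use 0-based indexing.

[i=0,j=0] A[i]=2>B[j]=0 take 0 → j++
[i=0,j=1] A[i]=2<=B[j]=5 take 2 → i++
[i=1,j=1] A[i]=3<=B[j]=5 take 3 → i++
[i=2,j=1] A[i]=5<=B[j]=5 take 5 → i++
[i=3,j=1] A[i]=9>B[j]=5 take 5 → j++
[i=3,j=2] A[i]=9<=B[j]=10 take 9 → i++

i=4, j=2, merged so far=[0, 2, 3, 5, 5, 9]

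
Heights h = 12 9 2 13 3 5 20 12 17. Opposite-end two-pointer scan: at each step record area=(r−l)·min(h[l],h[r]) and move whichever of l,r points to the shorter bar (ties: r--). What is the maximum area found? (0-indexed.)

max area = 96

l=0 r=8: min(12,17)*8=96 best=96 *, l++
l=1 r=8: min(9,17)*7=63 best=96, l++
l=2 r=8: min(2,17)*6=12 best=96, l++
l=3 r=8: min(13,17)*5=65 best=96, l++
l=4 r=8: min(3,17)*4=12 best=96, l++
l=5 r=8: min(5,17)*3=15 best=96, l++
l=6 r=8: min(20,17)*2=34 best=96, r--
l=6 r=7: min(20,12)*1=12 best=96, r--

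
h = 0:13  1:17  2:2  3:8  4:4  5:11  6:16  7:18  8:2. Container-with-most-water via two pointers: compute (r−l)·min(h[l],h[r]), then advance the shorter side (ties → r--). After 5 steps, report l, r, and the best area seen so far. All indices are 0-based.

l=0 r=8: min(13,2)*8=16 best=16 *, r--
l=0 r=7: min(13,18)*7=91 best=91 *, l++
l=1 r=7: min(17,18)*6=102 best=102 *, l++
l=2 r=7: min(2,18)*5=10 best=102, l++
l=3 r=7: min(8,18)*4=32 best=102, l++

l=4, r=7, best area=102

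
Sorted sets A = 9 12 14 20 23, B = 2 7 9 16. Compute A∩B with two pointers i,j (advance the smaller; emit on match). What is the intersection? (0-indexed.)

[i=0,j=0] 9>2 → j++
[i=0,j=1] 9>7 → j++
[i=0,j=2] 9==9 emit → i++,j++
[i=1,j=3] 12<16 → i++
[i=2,j=3] 14<16 → i++
[i=3,j=3] 20>16 → j++

intersection = [9]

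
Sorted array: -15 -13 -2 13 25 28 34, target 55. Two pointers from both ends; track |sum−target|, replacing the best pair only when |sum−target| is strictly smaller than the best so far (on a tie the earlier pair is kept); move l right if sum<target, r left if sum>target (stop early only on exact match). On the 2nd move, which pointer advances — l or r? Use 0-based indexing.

l

l=0 r=6: -15+34=19 d=36 *, l++
l=1 r=6: -13+34=21 d=34 *, l++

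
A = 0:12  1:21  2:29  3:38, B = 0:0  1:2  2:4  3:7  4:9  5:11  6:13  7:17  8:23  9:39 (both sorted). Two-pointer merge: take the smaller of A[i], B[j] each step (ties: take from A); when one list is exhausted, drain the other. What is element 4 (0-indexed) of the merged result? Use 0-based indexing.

merged[4] = 9

[i=0,j=0] A[i]=12>B[j]=0 take 0 → j++
[i=0,j=1] A[i]=12>B[j]=2 take 2 → j++
[i=0,j=2] A[i]=12>B[j]=4 take 4 → j++
[i=0,j=3] A[i]=12>B[j]=7 take 7 → j++
[i=0,j=4] A[i]=12>B[j]=9 take 9 → j++
[i=0,j=5] A[i]=12>B[j]=11 take 11 → j++
[i=0,j=6] A[i]=12<=B[j]=13 take 12 → i++
[i=1,j=6] A[i]=21>B[j]=13 take 13 → j++
[i=1,j=7] A[i]=21>B[j]=17 take 17 → j++
[i=1,j=8] A[i]=21<=B[j]=23 take 21 → i++
[i=2,j=8] A[i]=29>B[j]=23 take 23 → j++
[i=2,j=9] A[i]=29<=B[j]=39 take 29 → i++
[i=3,j=9] A[i]=38<=B[j]=39 take 38 → i++
[i=4,j=9] A done, take B[j]=39 → j++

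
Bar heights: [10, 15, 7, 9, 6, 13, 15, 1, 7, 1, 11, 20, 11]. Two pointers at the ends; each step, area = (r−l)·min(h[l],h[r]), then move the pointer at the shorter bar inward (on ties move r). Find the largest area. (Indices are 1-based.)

l=1 r=13: min(10,11)*12=120 best=120 *, l++
l=2 r=13: min(15,11)*11=121 best=121 *, r--
l=2 r=12: min(15,20)*10=150 best=150 *, l++
l=3 r=12: min(7,20)*9=63 best=150, l++
l=4 r=12: min(9,20)*8=72 best=150, l++
l=5 r=12: min(6,20)*7=42 best=150, l++
l=6 r=12: min(13,20)*6=78 best=150, l++
l=7 r=12: min(15,20)*5=75 best=150, l++
l=8 r=12: min(1,20)*4=4 best=150, l++
l=9 r=12: min(7,20)*3=21 best=150, l++
l=10 r=12: min(1,20)*2=2 best=150, l++
l=11 r=12: min(11,20)*1=11 best=150, l++

max area = 150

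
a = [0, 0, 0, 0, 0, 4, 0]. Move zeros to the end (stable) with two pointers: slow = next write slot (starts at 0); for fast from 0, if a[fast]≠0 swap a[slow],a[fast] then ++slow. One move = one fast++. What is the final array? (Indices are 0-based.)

slow=0 fast=0: a[fast]=0, fast++
slow=0 fast=1: a[fast]=0, fast++
slow=0 fast=2: a[fast]=0, fast++
slow=0 fast=3: a[fast]=0, fast++
slow=0 fast=4: a[fast]=0, fast++
slow=0 fast=5: a[fast]=4≠0 swap→a[0]=4, slow++,fast++
slow=1 fast=6: a[fast]=0, fast++

[4, 0, 0, 0, 0, 0, 0]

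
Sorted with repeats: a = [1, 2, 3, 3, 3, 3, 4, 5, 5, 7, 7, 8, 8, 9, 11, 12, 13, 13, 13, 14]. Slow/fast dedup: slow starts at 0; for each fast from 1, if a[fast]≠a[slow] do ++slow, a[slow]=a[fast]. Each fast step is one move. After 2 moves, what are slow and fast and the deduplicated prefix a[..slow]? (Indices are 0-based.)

slow=2, fast=3, prefix=[1, 2, 3]

slow=0 fast=1: a[fast]=2≠a[slow]=1 write a[1]=2, slow++,fast++
slow=1 fast=2: a[fast]=3≠a[slow]=2 write a[2]=3, slow++,fast++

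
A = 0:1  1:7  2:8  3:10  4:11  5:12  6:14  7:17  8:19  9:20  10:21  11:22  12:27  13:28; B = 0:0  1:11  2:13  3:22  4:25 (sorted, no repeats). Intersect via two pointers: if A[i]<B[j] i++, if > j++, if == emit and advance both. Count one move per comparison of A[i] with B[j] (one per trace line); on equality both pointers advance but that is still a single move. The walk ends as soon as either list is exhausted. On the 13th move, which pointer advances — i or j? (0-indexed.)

[i=0,j=0] 1>0 → j++
[i=0,j=1] 1<11 → i++
[i=1,j=1] 7<11 → i++
[i=2,j=1] 8<11 → i++
[i=3,j=1] 10<11 → i++
[i=4,j=1] 11==11 emit → i++,j++
[i=5,j=2] 12<13 → i++
[i=6,j=2] 14>13 → j++
[i=6,j=3] 14<22 → i++
[i=7,j=3] 17<22 → i++
[i=8,j=3] 19<22 → i++
[i=9,j=3] 20<22 → i++
[i=10,j=3] 21<22 → i++

i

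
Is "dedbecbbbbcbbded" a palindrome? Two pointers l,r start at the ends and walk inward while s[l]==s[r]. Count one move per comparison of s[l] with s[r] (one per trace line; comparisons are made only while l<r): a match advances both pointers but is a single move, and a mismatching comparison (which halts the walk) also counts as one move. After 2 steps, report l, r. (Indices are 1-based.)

l=3, r=14

l=1 r=16: 'd'=='d', l++,r--
l=2 r=15: 'e'=='e', l++,r--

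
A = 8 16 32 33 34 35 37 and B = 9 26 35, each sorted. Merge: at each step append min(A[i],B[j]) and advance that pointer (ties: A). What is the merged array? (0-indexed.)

[8, 9, 16, 26, 32, 33, 34, 35, 35, 37]

i=0 j=0: A[i]=8<=B[j]=9 take 8, i++
i=1 j=0: A[i]=16>B[j]=9 take 9, j++
i=1 j=1: A[i]=16<=B[j]=26 take 16, i++
i=2 j=1: A[i]=32>B[j]=26 take 26, j++
i=2 j=2: A[i]=32<=B[j]=35 take 32, i++
i=3 j=2: A[i]=33<=B[j]=35 take 33, i++
i=4 j=2: A[i]=34<=B[j]=35 take 34, i++
i=5 j=2: A[i]=35<=B[j]=35 take 35, i++
i=6 j=2: A[i]=37>B[j]=35 take 35, j++
i=6 j=3: B done, take A[i]=37, i++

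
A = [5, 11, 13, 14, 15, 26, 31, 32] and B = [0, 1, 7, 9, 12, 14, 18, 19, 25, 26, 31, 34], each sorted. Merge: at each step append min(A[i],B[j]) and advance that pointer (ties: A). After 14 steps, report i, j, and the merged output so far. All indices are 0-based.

i=5, j=9, merged so far=[0, 1, 5, 7, 9, 11, 12, 13, 14, 14, 15, 18, 19, 25]

[i=0,j=0] A[i]=5>B[j]=0 take 0 → j++
[i=0,j=1] A[i]=5>B[j]=1 take 1 → j++
[i=0,j=2] A[i]=5<=B[j]=7 take 5 → i++
[i=1,j=2] A[i]=11>B[j]=7 take 7 → j++
[i=1,j=3] A[i]=11>B[j]=9 take 9 → j++
[i=1,j=4] A[i]=11<=B[j]=12 take 11 → i++
[i=2,j=4] A[i]=13>B[j]=12 take 12 → j++
[i=2,j=5] A[i]=13<=B[j]=14 take 13 → i++
[i=3,j=5] A[i]=14<=B[j]=14 take 14 → i++
[i=4,j=5] A[i]=15>B[j]=14 take 14 → j++
[i=4,j=6] A[i]=15<=B[j]=18 take 15 → i++
[i=5,j=6] A[i]=26>B[j]=18 take 18 → j++
[i=5,j=7] A[i]=26>B[j]=19 take 19 → j++
[i=5,j=8] A[i]=26>B[j]=25 take 25 → j++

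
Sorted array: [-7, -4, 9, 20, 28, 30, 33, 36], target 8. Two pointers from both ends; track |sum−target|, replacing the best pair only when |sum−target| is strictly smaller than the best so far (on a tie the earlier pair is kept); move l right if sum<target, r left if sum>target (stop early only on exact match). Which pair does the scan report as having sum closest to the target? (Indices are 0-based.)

l=0 r=7: -7+36=29 d=21 *, r--
l=0 r=6: -7+33=26 d=18 *, r--
l=0 r=5: -7+30=23 d=15 *, r--
l=0 r=4: -7+28=21 d=13 *, r--
l=0 r=3: -7+20=13 d=5 *, r--
l=0 r=2: -7+9=2 d=6, l++
l=1 r=2: -4+9=5 d=3 *, l++

pair (-4, 9) with sum 5 (|Δ|=3)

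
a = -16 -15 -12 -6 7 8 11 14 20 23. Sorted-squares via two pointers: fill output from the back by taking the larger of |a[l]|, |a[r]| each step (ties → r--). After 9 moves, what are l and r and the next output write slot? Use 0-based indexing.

l=0 r=9: |-16|<=|23| out[9]=529, r--
l=0 r=8: |-16|<=|20| out[8]=400, r--
l=0 r=7: |-16|>|14| out[7]=256, l++
l=1 r=7: |-15|>|14| out[6]=225, l++
l=2 r=7: |-12|<=|14| out[5]=196, r--
l=2 r=6: |-12|>|11| out[4]=144, l++
l=3 r=6: |-6|<=|11| out[3]=121, r--
l=3 r=5: |-6|<=|8| out[2]=64, r--
l=3 r=4: |-6|<=|7| out[1]=49, r--

l=3, r=3, next write slot=0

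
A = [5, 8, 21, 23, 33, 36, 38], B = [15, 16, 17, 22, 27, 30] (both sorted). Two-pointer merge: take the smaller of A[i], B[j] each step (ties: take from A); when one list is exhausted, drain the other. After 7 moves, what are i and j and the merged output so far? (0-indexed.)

i=3, j=4, merged so far=[5, 8, 15, 16, 17, 21, 22]

i=0 j=0: A[i]=5<=B[j]=15 take 5, i++
i=1 j=0: A[i]=8<=B[j]=15 take 8, i++
i=2 j=0: A[i]=21>B[j]=15 take 15, j++
i=2 j=1: A[i]=21>B[j]=16 take 16, j++
i=2 j=2: A[i]=21>B[j]=17 take 17, j++
i=2 j=3: A[i]=21<=B[j]=22 take 21, i++
i=3 j=3: A[i]=23>B[j]=22 take 22, j++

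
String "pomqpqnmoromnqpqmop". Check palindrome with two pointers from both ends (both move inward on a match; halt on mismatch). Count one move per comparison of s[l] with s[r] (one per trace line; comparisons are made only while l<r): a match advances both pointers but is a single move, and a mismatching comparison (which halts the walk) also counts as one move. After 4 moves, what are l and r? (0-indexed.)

l=4, r=14

[0,18] 'p'=='p' → l++,r--
[1,17] 'o'=='o' → l++,r--
[2,16] 'm'=='m' → l++,r--
[3,15] 'q'=='q' → l++,r--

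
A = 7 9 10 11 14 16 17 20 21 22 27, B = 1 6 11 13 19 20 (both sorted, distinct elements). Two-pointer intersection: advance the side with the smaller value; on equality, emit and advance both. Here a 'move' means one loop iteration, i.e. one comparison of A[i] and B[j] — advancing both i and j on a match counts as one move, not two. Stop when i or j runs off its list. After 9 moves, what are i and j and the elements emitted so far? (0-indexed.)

[i=0,j=0] 7>1 → j++
[i=0,j=1] 7>6 → j++
[i=0,j=2] 7<11 → i++
[i=1,j=2] 9<11 → i++
[i=2,j=2] 10<11 → i++
[i=3,j=2] 11==11 emit → i++,j++
[i=4,j=3] 14>13 → j++
[i=4,j=4] 14<19 → i++
[i=5,j=4] 16<19 → i++

i=6, j=4, emitted=[11]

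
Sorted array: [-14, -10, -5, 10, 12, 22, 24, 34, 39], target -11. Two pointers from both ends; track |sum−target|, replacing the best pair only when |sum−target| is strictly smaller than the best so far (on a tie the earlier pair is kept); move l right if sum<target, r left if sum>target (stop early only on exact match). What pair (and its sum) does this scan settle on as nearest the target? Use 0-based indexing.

l=0 r=8: -14+39=25 d=36 *, r--
l=0 r=7: -14+34=20 d=31 *, r--
l=0 r=6: -14+24=10 d=21 *, r--
l=0 r=5: -14+22=8 d=19 *, r--
l=0 r=4: -14+12=-2 d=9 *, r--
l=0 r=3: -14+10=-4 d=7 *, r--
l=0 r=2: -14+-5=-19 d=8, l++
l=1 r=2: -10+-5=-15 d=4 *, l++

pair (-10, -5) with sum -15 (|Δ|=4)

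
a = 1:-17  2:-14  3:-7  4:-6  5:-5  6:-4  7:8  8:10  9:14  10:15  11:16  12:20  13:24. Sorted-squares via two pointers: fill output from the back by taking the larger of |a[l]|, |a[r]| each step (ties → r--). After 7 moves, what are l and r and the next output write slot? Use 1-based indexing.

l=1 r=13: |-17|<=|24| out[13]=576, r--
l=1 r=12: |-17|<=|20| out[12]=400, r--
l=1 r=11: |-17|>|16| out[11]=289, l++
l=2 r=11: |-14|<=|16| out[10]=256, r--
l=2 r=10: |-14|<=|15| out[9]=225, r--
l=2 r=9: |-14|<=|14| out[8]=196, r--
l=2 r=8: |-14|>|10| out[7]=196, l++

l=3, r=8, next write slot=6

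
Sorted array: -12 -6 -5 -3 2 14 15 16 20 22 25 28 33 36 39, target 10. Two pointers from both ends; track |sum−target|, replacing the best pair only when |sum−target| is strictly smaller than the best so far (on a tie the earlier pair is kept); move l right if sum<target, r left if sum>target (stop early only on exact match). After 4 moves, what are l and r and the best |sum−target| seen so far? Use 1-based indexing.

l=1, r=11, best |Δ|=6

l=1 r=15: -12+39=27 d=17 *, r--
l=1 r=14: -12+36=24 d=14 *, r--
l=1 r=13: -12+33=21 d=11 *, r--
l=1 r=12: -12+28=16 d=6 *, r--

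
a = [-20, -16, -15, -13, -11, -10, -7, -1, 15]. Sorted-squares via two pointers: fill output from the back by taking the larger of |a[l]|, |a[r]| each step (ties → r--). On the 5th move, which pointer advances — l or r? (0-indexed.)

l=0 r=8: |-20|>|15| out[8]=400, l++
l=1 r=8: |-16|>|15| out[7]=256, l++
l=2 r=8: |-15|<=|15| out[6]=225, r--
l=2 r=7: |-15|>|-1| out[5]=225, l++
l=3 r=7: |-13|>|-1| out[4]=169, l++

l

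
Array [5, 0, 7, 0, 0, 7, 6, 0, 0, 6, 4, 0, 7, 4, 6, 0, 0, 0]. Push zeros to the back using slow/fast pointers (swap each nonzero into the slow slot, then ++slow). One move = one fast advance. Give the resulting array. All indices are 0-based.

slow=0 fast=0: a[fast]=5≠0 swap→a[0]=5, slow++,fast++
slow=1 fast=1: a[fast]=0, fast++
slow=1 fast=2: a[fast]=7≠0 swap→a[1]=7, slow++,fast++
slow=2 fast=3: a[fast]=0, fast++
slow=2 fast=4: a[fast]=0, fast++
slow=2 fast=5: a[fast]=7≠0 swap→a[2]=7, slow++,fast++
slow=3 fast=6: a[fast]=6≠0 swap→a[3]=6, slow++,fast++
slow=4 fast=7: a[fast]=0, fast++
slow=4 fast=8: a[fast]=0, fast++
slow=4 fast=9: a[fast]=6≠0 swap→a[4]=6, slow++,fast++
slow=5 fast=10: a[fast]=4≠0 swap→a[5]=4, slow++,fast++
slow=6 fast=11: a[fast]=0, fast++
slow=6 fast=12: a[fast]=7≠0 swap→a[6]=7, slow++,fast++
slow=7 fast=13: a[fast]=4≠0 swap→a[7]=4, slow++,fast++
slow=8 fast=14: a[fast]=6≠0 swap→a[8]=6, slow++,fast++
slow=9 fast=15: a[fast]=0, fast++
slow=9 fast=16: a[fast]=0, fast++
slow=9 fast=17: a[fast]=0, fast++

[5, 7, 7, 6, 6, 4, 7, 4, 6, 0, 0, 0, 0, 0, 0, 0, 0, 0]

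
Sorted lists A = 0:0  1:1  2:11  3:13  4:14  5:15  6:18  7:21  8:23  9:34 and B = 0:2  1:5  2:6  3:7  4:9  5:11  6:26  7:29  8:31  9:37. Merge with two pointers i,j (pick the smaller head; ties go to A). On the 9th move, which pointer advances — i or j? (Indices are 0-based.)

i=0 j=0: A[i]=0<=B[j]=2 take 0, i++
i=1 j=0: A[i]=1<=B[j]=2 take 1, i++
i=2 j=0: A[i]=11>B[j]=2 take 2, j++
i=2 j=1: A[i]=11>B[j]=5 take 5, j++
i=2 j=2: A[i]=11>B[j]=6 take 6, j++
i=2 j=3: A[i]=11>B[j]=7 take 7, j++
i=2 j=4: A[i]=11>B[j]=9 take 9, j++
i=2 j=5: A[i]=11<=B[j]=11 take 11, i++
i=3 j=5: A[i]=13>B[j]=11 take 11, j++

j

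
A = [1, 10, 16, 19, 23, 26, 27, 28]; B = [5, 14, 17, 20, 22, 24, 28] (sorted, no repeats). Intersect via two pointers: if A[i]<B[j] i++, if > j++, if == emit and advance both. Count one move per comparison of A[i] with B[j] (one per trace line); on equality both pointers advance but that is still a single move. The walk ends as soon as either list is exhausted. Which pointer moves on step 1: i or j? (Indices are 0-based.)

i=0 j=0: 1<5, i++

i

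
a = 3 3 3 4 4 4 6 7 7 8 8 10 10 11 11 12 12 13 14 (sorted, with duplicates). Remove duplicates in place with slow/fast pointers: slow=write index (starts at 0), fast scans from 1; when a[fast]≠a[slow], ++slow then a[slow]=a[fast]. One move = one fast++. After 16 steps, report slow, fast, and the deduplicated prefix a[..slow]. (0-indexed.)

slow=0 fast=1: a[fast]=3=a[slow] dup, fast++
slow=0 fast=2: a[fast]=3=a[slow] dup, fast++
slow=0 fast=3: a[fast]=4≠a[slow]=3 write a[1]=4, slow++,fast++
slow=1 fast=4: a[fast]=4=a[slow] dup, fast++
slow=1 fast=5: a[fast]=4=a[slow] dup, fast++
slow=1 fast=6: a[fast]=6≠a[slow]=4 write a[2]=6, slow++,fast++
slow=2 fast=7: a[fast]=7≠a[slow]=6 write a[3]=7, slow++,fast++
slow=3 fast=8: a[fast]=7=a[slow] dup, fast++
slow=3 fast=9: a[fast]=8≠a[slow]=7 write a[4]=8, slow++,fast++
slow=4 fast=10: a[fast]=8=a[slow] dup, fast++
slow=4 fast=11: a[fast]=10≠a[slow]=8 write a[5]=10, slow++,fast++
slow=5 fast=12: a[fast]=10=a[slow] dup, fast++
slow=5 fast=13: a[fast]=11≠a[slow]=10 write a[6]=11, slow++,fast++
slow=6 fast=14: a[fast]=11=a[slow] dup, fast++
slow=6 fast=15: a[fast]=12≠a[slow]=11 write a[7]=12, slow++,fast++
slow=7 fast=16: a[fast]=12=a[slow] dup, fast++

slow=7, fast=17, prefix=[3, 4, 6, 7, 8, 10, 11, 12]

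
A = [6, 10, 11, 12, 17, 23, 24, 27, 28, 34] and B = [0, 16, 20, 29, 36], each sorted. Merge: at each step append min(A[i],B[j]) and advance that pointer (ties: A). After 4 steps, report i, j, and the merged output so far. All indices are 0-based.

i=3, j=1, merged so far=[0, 6, 10, 11]

i=0 j=0: A[i]=6>B[j]=0 take 0, j++
i=0 j=1: A[i]=6<=B[j]=16 take 6, i++
i=1 j=1: A[i]=10<=B[j]=16 take 10, i++
i=2 j=1: A[i]=11<=B[j]=16 take 11, i++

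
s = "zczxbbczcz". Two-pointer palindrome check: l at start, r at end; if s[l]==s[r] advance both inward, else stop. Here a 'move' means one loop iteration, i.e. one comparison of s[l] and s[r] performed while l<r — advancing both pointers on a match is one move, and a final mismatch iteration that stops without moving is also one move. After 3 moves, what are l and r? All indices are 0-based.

l=3, r=6

l=0 r=9: 'z'=='z', l++,r--
l=1 r=8: 'c'=='c', l++,r--
l=2 r=7: 'z'=='z', l++,r--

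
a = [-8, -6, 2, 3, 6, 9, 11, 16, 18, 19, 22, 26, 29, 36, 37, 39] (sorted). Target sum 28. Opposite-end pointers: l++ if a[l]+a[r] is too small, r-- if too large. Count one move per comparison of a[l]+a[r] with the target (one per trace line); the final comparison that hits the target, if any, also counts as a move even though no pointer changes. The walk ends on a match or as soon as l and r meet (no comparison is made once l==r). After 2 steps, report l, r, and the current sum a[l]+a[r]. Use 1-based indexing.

l=1 r=16: -8+39=31 >28, r--
l=1 r=15: -8+37=29 >28, r--

l=1, r=14, sum=28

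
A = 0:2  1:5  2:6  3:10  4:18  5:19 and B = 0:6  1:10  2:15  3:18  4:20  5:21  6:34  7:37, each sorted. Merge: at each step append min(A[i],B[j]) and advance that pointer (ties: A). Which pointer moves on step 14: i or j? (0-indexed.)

j

[i=0,j=0] A[i]=2<=B[j]=6 take 2 → i++
[i=1,j=0] A[i]=5<=B[j]=6 take 5 → i++
[i=2,j=0] A[i]=6<=B[j]=6 take 6 → i++
[i=3,j=0] A[i]=10>B[j]=6 take 6 → j++
[i=3,j=1] A[i]=10<=B[j]=10 take 10 → i++
[i=4,j=1] A[i]=18>B[j]=10 take 10 → j++
[i=4,j=2] A[i]=18>B[j]=15 take 15 → j++
[i=4,j=3] A[i]=18<=B[j]=18 take 18 → i++
[i=5,j=3] A[i]=19>B[j]=18 take 18 → j++
[i=5,j=4] A[i]=19<=B[j]=20 take 19 → i++
[i=6,j=4] A done, take B[j]=20 → j++
[i=6,j=5] A done, take B[j]=21 → j++
[i=6,j=6] A done, take B[j]=34 → j++
[i=6,j=7] A done, take B[j]=37 → j++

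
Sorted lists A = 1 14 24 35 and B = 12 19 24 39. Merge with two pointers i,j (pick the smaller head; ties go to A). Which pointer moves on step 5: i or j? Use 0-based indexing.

i

i=0 j=0: A[i]=1<=B[j]=12 take 1, i++
i=1 j=0: A[i]=14>B[j]=12 take 12, j++
i=1 j=1: A[i]=14<=B[j]=19 take 14, i++
i=2 j=1: A[i]=24>B[j]=19 take 19, j++
i=2 j=2: A[i]=24<=B[j]=24 take 24, i++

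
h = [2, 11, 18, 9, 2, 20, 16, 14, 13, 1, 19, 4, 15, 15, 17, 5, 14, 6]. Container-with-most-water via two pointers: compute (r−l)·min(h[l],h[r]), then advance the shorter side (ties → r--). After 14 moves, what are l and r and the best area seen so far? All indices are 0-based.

l=0 r=17: min(2,6)*17=34 best=34 *, l++
l=1 r=17: min(11,6)*16=96 best=96 *, r--
l=1 r=16: min(11,14)*15=165 best=165 *, l++
l=2 r=16: min(18,14)*14=196 best=196 *, r--
l=2 r=15: min(18,5)*13=65 best=196, r--
l=2 r=14: min(18,17)*12=204 best=204 *, r--
l=2 r=13: min(18,15)*11=165 best=204, r--
l=2 r=12: min(18,15)*10=150 best=204, r--
l=2 r=11: min(18,4)*9=36 best=204, r--
l=2 r=10: min(18,19)*8=144 best=204, l++
l=3 r=10: min(9,19)*7=63 best=204, l++
l=4 r=10: min(2,19)*6=12 best=204, l++
l=5 r=10: min(20,19)*5=95 best=204, r--
l=5 r=9: min(20,1)*4=4 best=204, r--

l=5, r=8, best area=204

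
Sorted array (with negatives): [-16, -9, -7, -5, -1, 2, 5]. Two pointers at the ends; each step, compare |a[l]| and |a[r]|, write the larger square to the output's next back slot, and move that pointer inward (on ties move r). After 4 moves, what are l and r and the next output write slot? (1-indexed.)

l=1 r=7: |-16|>|5| out[7]=256, l++
l=2 r=7: |-9|>|5| out[6]=81, l++
l=3 r=7: |-7|>|5| out[5]=49, l++
l=4 r=7: |-5|<=|5| out[4]=25, r--

l=4, r=6, next write slot=3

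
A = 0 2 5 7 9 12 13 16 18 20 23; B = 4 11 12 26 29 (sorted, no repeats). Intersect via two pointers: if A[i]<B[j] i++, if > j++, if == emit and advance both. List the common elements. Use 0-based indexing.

i=0 j=0: 0<4, i++
i=1 j=0: 2<4, i++
i=2 j=0: 5>4, j++
i=2 j=1: 5<11, i++
i=3 j=1: 7<11, i++
i=4 j=1: 9<11, i++
i=5 j=1: 12>11, j++
i=5 j=2: 12==12 emit, i++,j++
i=6 j=3: 13<26, i++
i=7 j=3: 16<26, i++
i=8 j=3: 18<26, i++
i=9 j=3: 20<26, i++
i=10 j=3: 23<26, i++

intersection = [12]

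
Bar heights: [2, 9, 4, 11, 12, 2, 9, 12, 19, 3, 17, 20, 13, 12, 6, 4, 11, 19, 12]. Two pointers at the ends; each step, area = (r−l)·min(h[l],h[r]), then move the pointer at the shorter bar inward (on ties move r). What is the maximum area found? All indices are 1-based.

max area = 171

[1,19] min(2,12)*18=36 best=36 * → l++
[2,19] min(9,12)*17=153 best=153 * → l++
[3,19] min(4,12)*16=64 best=153 → l++
[4,19] min(11,12)*15=165 best=165 * → l++
[5,19] min(12,12)*14=168 best=168 * → r--
[5,18] min(12,19)*13=156 best=168 → l++
[6,18] min(2,19)*12=24 best=168 → l++
[7,18] min(9,19)*11=99 best=168 → l++
[8,18] min(12,19)*10=120 best=168 → l++
[9,18] min(19,19)*9=171 best=171 * → r--
[9,17] min(19,11)*8=88 best=171 → r--
[9,16] min(19,4)*7=28 best=171 → r--
[9,15] min(19,6)*6=36 best=171 → r--
[9,14] min(19,12)*5=60 best=171 → r--
[9,13] min(19,13)*4=52 best=171 → r--
[9,12] min(19,20)*3=57 best=171 → l++
[10,12] min(3,20)*2=6 best=171 → l++
[11,12] min(17,20)*1=17 best=171 → l++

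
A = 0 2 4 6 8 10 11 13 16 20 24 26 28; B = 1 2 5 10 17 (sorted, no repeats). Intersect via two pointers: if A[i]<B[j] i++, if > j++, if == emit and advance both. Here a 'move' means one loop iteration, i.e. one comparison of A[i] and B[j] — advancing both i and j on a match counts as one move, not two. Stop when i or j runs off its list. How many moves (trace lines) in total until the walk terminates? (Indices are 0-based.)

i=0 j=0: 0<1, i++
i=1 j=0: 2>1, j++
i=1 j=1: 2==2 emit, i++,j++
i=2 j=2: 4<5, i++
i=3 j=2: 6>5, j++
i=3 j=3: 6<10, i++
i=4 j=3: 8<10, i++
i=5 j=3: 10==10 emit, i++,j++
i=6 j=4: 11<17, i++
i=7 j=4: 13<17, i++
i=8 j=4: 16<17, i++
i=9 j=4: 20>17, j++

12 moves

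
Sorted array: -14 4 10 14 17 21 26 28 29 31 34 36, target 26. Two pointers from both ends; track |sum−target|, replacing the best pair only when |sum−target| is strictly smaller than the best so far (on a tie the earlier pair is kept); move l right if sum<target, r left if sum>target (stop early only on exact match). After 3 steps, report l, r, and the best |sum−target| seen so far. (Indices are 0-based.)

l=1, r=9, best |Δ|=4

[0,11] -14+36=22 d=4 * → l++
[1,11] 4+36=40 d=14 → r--
[1,10] 4+34=38 d=12 → r--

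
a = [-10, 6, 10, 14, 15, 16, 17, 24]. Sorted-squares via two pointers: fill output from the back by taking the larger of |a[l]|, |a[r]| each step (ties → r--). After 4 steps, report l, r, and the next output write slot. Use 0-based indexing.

l=0, r=3, next write slot=3

l=0 r=7: |-10|<=|24| out[7]=576, r--
l=0 r=6: |-10|<=|17| out[6]=289, r--
l=0 r=5: |-10|<=|16| out[5]=256, r--
l=0 r=4: |-10|<=|15| out[4]=225, r--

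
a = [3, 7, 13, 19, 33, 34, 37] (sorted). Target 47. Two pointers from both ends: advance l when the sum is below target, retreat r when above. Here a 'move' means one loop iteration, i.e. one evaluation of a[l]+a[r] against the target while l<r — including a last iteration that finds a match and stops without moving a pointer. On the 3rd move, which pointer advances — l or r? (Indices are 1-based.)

r

l=1 r=7: 3+37=40 <47, l++
l=2 r=7: 7+37=44 <47, l++
l=3 r=7: 13+37=50 >47, r--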